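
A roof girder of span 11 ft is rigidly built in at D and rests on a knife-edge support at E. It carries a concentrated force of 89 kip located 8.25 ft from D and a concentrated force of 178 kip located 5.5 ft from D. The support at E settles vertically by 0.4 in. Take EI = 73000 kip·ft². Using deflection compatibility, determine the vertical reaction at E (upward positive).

R_E = 106.5 kip

Release the roller at E. Primary structure: cantilever fixed at D.
Free-end deflection of the primary structure under the applied loading (downward +):
  point load 89 at a = 8.25: Pa²(3L − a)/(6EI) = 24987/EI
  point load 178 at a = 5.5: Pa²(3L − a)/(6EI) = 24679/EI
  δ_0 = 49666/EI
Tip deflection under a unit load at E: L³/(3EI) = 443.7/EI.
With EI = 73000 kip·ft²: δ_0 = 0.68036 ft and δ_{EE} = 0.006078 ft/kip.
Compatibility — the beam at E must follow the support down by 0.03333 ft: δ_0 − R_E·δ_{EE} = 0.03333, so R_E = (0.68036 − 0.03333)/0.006078 = 106.5 kip.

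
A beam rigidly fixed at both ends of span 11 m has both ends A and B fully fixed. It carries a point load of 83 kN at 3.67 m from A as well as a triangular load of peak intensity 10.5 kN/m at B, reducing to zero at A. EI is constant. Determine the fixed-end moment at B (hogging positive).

M_B = 131.2 kN·m

Take the two fixed-end moments M_A, M_B as redundants; the released structure is the simple span AB.
On the primary (simply-supported) span, the end slopes from the loading are:
  at A: point load 83 at a = 3.67: Pab(L + b)/(6LEI) = 620.1/EI
  at B: point load 83 at a = 3.67: Pab(L + a)/(6LEI) = 496.3/EI
  at A: triangular load, peak 10.5: 7w₀L³/(360EI) = 271.7/EI
  at B: triangular load, peak 10.5: w₀L³/(45EI) = 310.6/EI
  θ_A0 = 891.9/EI,  θ_B0 = 806.9/EI
Flexibility coefficients: a unit moment at one end gives L/(3EI) there and L/(6EI) at the far end, so f₁₁ = f₂₂ = 3.667/EI and f₁₂ = f₂₁ = 1.833/EI.
Compatibility — zero rotation at each built-in end:
  3.667 M_A + 1.833 M_B = 891.9
  1.833 M_A + 3.667 M_B = 806.9
Solving the pair gives M_A = 177.6 kN·m and M_B = 131.2 kN·m (hogging).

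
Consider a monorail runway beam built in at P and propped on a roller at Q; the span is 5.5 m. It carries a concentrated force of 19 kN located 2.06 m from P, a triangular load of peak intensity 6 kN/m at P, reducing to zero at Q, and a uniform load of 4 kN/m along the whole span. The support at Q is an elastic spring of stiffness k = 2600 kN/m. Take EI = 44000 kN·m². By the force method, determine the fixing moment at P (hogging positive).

M_P = 66.47 kN·m

Choose R_Q as the redundant. The primary structure is the cantilever fixed at P.
Primary-structure tip deflection at Q by superposition:
  point load 19 at a = 2.06: Pa²(3L − a)/(6EI) = 194/EI
  triangular load, peak 6 at the fixed end: w₀L⁴/(30EI) = 183/EI
  UDL 4: wL⁴/(8EI) = 457.5/EI
  δ_0 = 834.6/EI
Flexibility coefficient — unit upward force at Q: δ_{QQ} = L³/(3EI) = 55.46/EI.
With EI = 44000 kN·m²: δ_0 = 0.018968 m and δ_{QQ} = 0.00126 m/kN.
Compatibility — the spring shortens by R_Q/k under the reaction it provides: δ_0 − R_Q·δ_{QQ} = R_Q/k. With 1/k = 0.000385 m/kN, R_Q = δ_0 / (δ_{QQ} + 1/k) = 0.018968 / (0.00126 + 0.000385) = 11.53 kN.
Moment equilibrium about P: M_P = Σ(load moments about P) − R_Q·L = 129.9 − 11.53×5.5 = 66.47 kN·m.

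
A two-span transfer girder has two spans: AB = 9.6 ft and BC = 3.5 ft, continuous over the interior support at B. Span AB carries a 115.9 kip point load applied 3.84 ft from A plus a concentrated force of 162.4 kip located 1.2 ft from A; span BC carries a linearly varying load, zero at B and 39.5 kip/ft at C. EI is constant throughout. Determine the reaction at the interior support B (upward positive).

R_B = 173.5 kip

Release continuity at B by inserting a hinge; the redundant is the internal moment M_B. The primary structure is two simply-supported spans AB and BC.
Discontinuity in slope at B on the released structure — sum the simple-span end rotations:
  span AB: point load 115.9 at a = 3.84: Pab(L + a)/(6LEI) = 598.2/EI
  span AB: point load 162.4 at a = 1.2: Pab(L + a)/(6LEI) = 306.9/EI
  span BC: triangular load, peak 39.5: 7w₀L³/(360EI) = 32.93/EI
  relative rotation θ_0 = (905.1 + 32.93)/EI = 938/EI
A unit hogging moment at B produces rotation L₁/(3EI) + L₂/(3EI) = 4.367/EI.
Slope continuity at B: θ_0 = M_B·4.367/EI, so M_B = 938/4.367 = 214.8 kip·ft (hogging).
Span AB, ΣM about A with M_B applied at B: R_B^{AB}·9.6 = 639.9 + 214.8, so R_B^{AB} = 89.04 kip and R_A = 278.3 − 89.04 = 189.3 kip.
Span BC, ΣM about C: R_B^{BC}·3.5 = 80.65 + 214.8, so R_B^{BC} = 84.42 kip and R_C = 69.12 − 84.42 = -15.29 kip.
R_B = 89.04 + 84.42 = 173.5 kip.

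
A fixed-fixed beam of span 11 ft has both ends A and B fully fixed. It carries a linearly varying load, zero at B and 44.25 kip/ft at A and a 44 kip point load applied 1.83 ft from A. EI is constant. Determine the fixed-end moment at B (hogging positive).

Release both end moments; the primary structure is a simply-supported span AB with redundants M_A and M_B.
Simple-span end rotations at A and B under the given loads:
  at A: triangular load, peak 44.25: w₀L³/(45EI) = 1309/EI
  at B: triangular load, peak 44.25: 7w₀L³/(360EI) = 1145/EI
  at A: point load 44 at a = 1.83: Pab(L + b)/(6LEI) = 225.6/EI
  at B: point load 44 at a = 1.83: Pab(L + a)/(6LEI) = 143.5/EI
  θ_A0 = 1534/EI,  θ_B0 = 1289/EI
Flexibility coefficients: a unit moment at one end gives L/(3EI) there and L/(6EI) at the far end, so f₁₁ = f₂₂ = 3.667/EI and f₁₂ = f₂₁ = 1.833/EI.
Compatibility — zero rotation at each built-in end:
  3.667 M_A + 1.833 M_B = 1534
  1.833 M_A + 3.667 M_B = 1289
Solving the pair gives M_A = 323.7 kip·ft and M_B = 189.6 kip·ft (hogging).

M_B = 189.6 kip·ft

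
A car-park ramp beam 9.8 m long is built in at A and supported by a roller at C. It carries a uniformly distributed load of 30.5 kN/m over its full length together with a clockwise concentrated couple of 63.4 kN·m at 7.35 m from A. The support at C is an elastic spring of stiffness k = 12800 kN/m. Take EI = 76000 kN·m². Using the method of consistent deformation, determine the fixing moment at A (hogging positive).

M_A = 362.5 kN·m

Release the roller at C. Primary structure: cantilever fixed at A.
Downward deflection at the released point C due to the loads:
  UDL 30.5: wL⁴/(8EI) = 35165/EI
  clockwise couple 63.4 at a = 7.35: M₀a(2L − a)/(2EI) = 2854/EI
  δ_0 = 38019/EI
Tip deflection under a unit load at C: L³/(3EI) = 313.7/EI.
With EI = 76000 kN·m²: δ_0 = 0.50026 m and δ_{CC} = 0.004128 m/kN.
Compatibility — the spring shortens by R_C/k under the reaction it provides: δ_0 − R_C·δ_{CC} = R_C/k. With 1/k = 0.000078 m/kN, R_C = δ_0 / (δ_{CC} + 1/k) = 0.50026 / (0.004128 + 0.000078) = 118.9 kN.
Moment equilibrium about A: M_A = Σ(load moments about A) − R_C·L = 1528 − 118.9×9.8 = 362.5 kN·m.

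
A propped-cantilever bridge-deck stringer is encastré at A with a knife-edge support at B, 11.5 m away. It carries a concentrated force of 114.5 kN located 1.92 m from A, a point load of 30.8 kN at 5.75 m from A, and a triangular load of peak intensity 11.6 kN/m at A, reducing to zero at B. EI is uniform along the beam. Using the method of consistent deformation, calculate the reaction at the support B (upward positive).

Take the reaction at B as the redundant and release it; the primary structure is a cantilever fixed at A.
Deflection at B on the released cantilever, summing each load's contribution:
  point load 114.5 at a = 1.92: Pa²(3L − a)/(6EI) = 2292/EI
  point load 30.8 at a = 5.75: Pa²(3L − a)/(6EI) = 4879/EI
  triangular load, peak 11.6 at the fixed end: w₀L⁴/(30EI) = 6763/EI
  δ_0 = 13934/EI
Tip deflection under a unit load at B: L³/(3EI) = 507/EI.
Compatibility at B: δ_0 − R_B·δ_{BB} = 0, so R_B = 13934/507 = 27.49 kN.

R_B = 27.49 kN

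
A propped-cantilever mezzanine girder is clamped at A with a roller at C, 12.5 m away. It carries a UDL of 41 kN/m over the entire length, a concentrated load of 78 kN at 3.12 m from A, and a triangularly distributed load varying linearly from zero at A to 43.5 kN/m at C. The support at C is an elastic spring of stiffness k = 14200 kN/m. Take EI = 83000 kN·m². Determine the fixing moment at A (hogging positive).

Remove the prop at C; the released (primary) structure is a cantilever built in at A.
Primary-structure tip deflection at C by superposition:
  UDL 41: wL⁴/(8EI) = 125122/EI
  point load 78 at a = 3.12: Pa²(3L − a)/(6EI) = 4351/EI
  triangular load, peak 43.5 at the free end: 11w₀L⁴/(120EI) = 97351/EI
  δ_0 = 226824/EI
Tip deflection under a unit load at C: L³/(3EI) = 651/EI.
With EI = 83000 kN·m²: δ_0 = 2.7328 m and δ_{CC} = 0.007844 m/kN.
Compatibility — the spring shortens by R_C/k under the reaction it provides: δ_0 − R_C·δ_{CC} = R_C/k. With 1/k = 0.00007 m/kN, R_C = δ_0 / (δ_{CC} + 1/k) = 2.7328 / (0.007844 + 0.00007) = 345.3 kN.
Moment equilibrium about A: M_A = Σ(load moments about A) − R_C·L = 5712 − 345.3×12.5 = 1396 kN·m.

M_A = 1396 kN·m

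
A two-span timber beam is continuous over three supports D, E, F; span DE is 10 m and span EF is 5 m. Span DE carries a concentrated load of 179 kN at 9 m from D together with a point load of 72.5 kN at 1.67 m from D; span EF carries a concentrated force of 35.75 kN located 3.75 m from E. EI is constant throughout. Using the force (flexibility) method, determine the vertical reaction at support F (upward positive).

R_F = -2.837 kN

Insert a hinge at E; M_E is the redundant, and each span becomes simply supported.
Discontinuity in slope at E on the released structure — sum the simple-span end rotations:
  span DE: point load 179 at a = 9: Pab(L + a)/(6LEI) = 510.1/EI
  span DE: point load 72.5 at a = 1.67: Pab(L + a)/(6LEI) = 196.2/EI
  span EF: point load 35.75 at a = 3.75: Pab(L + b)/(6LEI) = 34.91/EI
  relative rotation θ_0 = (706.3 + 34.91)/EI = 741.2/EI
A unit hogging moment at E produces rotation L₁/(3EI) + L₂/(3EI) = 5/EI.
Slope continuity at E: θ_0 = M_E·5/EI, so M_E = 741.2/5 = 148.2 kN·m (hogging).
Span EF, ΣM about F: R_E^{EF}·5 = 44.69 + 148.2, so R_E^{EF} = 38.59 kN and R_F = 35.75 − 38.59 = -2.837 kN.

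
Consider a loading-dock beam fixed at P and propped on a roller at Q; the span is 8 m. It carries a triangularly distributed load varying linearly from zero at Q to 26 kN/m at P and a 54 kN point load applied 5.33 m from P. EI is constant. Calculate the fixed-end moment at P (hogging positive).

Remove the prop at Q; the released (primary) structure is a cantilever built in at P.
Downward deflection at the released point Q due to the loads:
  triangular load, peak 26 at the fixed end: w₀L⁴/(30EI) = 3550/EI
  point load 54 at a = 5.33: Pa²(3L − a)/(6EI) = 4774/EI
  δ_0 = 8323/EI
Tip deflection under a unit load at Q: L³/(3EI) = 170.7/EI.
The prop prevents deflection at Q: R_Q = δ_0/δ_{QQ} = 8323/170.7 = 48.77 kN.
Moment equilibrium about P: M_P = Σ(load moments about P) − R_Q·L = 565.2 − 48.77×8 = 175 kN·m.

M_P = 175 kN·m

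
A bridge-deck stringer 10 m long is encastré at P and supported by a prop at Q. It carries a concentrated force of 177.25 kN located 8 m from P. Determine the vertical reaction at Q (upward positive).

Choose R_Q as the redundant. The primary structure is the cantilever fixed at P.
Primary-structure tip deflection at Q by superposition:
  point load 177.25 at a = 8: Pa²(3L − a)/(6EI) = 41595/EI
Tip deflection under a unit load at Q: L³/(3EI) = 333.3/EI.
Compatibility at Q: δ_0 − R_Q·δ_{QQ} = 0, so R_Q = 41595/333.3 = 124.8 kN.

R_Q = 124.8 kN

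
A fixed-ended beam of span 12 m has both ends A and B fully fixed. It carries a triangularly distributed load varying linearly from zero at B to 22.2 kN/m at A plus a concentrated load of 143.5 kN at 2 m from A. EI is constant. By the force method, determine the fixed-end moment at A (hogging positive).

M_A = 359.1 kN·m

Take the two fixed-end moments M_A, M_B as redundants; the released structure is the simple span AB.
End rotations of the released simple span under the applied load (×1/EI):
  at A: triangular load, peak 22.2: w₀L³/(45EI) = 852.5/EI
  at B: triangular load, peak 22.2: 7w₀L³/(360EI) = 745.9/EI
  at A: point load 143.5 at a = 2: Pab(L + b)/(6LEI) = 876.9/EI
  at B: point load 143.5 at a = 2: Pab(L + a)/(6LEI) = 558.1/EI
  θ_A0 = 1729/EI,  θ_B0 = 1304/EI
Flexibility coefficients: a unit moment at one end gives L/(3EI) there and L/(6EI) at the far end, so f₁₁ = f₂₂ = 4/EI and f₁₂ = f₂₁ = 2/EI.
Compatibility — zero rotation at each built-in end:
  4 M_A + 2 M_B = 1729
  2 M_A + 4 M_B = 1304
Solving the pair gives M_A = 359.1 kN·m and M_B = 146.4 kN·m (hogging).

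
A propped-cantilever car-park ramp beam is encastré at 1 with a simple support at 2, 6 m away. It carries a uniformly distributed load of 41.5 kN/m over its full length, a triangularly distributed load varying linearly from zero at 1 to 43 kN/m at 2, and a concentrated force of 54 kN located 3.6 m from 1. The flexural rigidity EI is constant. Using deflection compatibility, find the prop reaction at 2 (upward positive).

R_2 = 187.7 kN

Take the reaction at 2 as the redundant and release it; the primary structure is a cantilever fixed at 1.
Free-end deflection of the primary structure under the applied loading (downward +):
  UDL 41.5: wL⁴/(8EI) = 6723/EI
  triangular load, peak 43 at the free end: 11w₀L⁴/(120EI) = 5108/EI
  point load 54 at a = 3.6: Pa²(3L − a)/(6EI) = 1680/EI
  δ_0 = 13511/EI
Tip deflection under a unit load at 2: L³/(3EI) = 72/EI.
Compatibility at 2: δ_0 − R_2·δ_{22} = 0, so R_2 = 13511/72 = 187.7 kN.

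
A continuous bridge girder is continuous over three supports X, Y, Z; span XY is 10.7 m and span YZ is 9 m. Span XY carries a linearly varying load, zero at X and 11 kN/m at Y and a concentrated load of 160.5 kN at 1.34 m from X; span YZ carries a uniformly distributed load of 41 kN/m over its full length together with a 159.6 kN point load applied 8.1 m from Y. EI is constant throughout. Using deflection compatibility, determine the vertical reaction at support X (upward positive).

Release continuity at Y by inserting a hinge; the redundant is the internal moment M_Y. The primary structure is two simply-supported spans XY and YZ.
Rotations at Y on the released spans (each span's end-slope, ×1/EI):
  span XY: triangular load, peak 11: w₀L³/(45EI) = 299.5/EI
  span XY: point load 160.5 at a = 1.34: Pab(L + a)/(6LEI) = 377.5/EI
  span YZ: UDL 41: wL³/(24EI) = 1245/EI
  span YZ: point load 159.6 at a = 8.1: Pab(L + b)/(6LEI) = 213.3/EI
  relative rotation θ_0 = (677 + 1459)/EI = 2136/EI
A unit hogging moment at Y produces rotation L₁/(3EI) + L₂/(3EI) = 6.567/EI.
Slope continuity at Y: θ_0 = M_Y·6.567/EI, so M_Y = 2136/6.567 = 325.2 kN·m (hogging).
Span XY, ΣM about X with M_Y applied at Y: R_Y^{XY}·10.7 = 634.9 + 325.2, so R_Y^{XY} = 89.73 kN and R_X = 219.3 − 89.73 = 129.6 kN.

R_X = 129.6 kN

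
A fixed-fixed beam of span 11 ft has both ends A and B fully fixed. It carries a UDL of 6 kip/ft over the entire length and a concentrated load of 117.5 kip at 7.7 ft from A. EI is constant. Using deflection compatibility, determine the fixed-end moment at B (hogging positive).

Release both end moments; the primary structure is a simply-supported span AB with redundants M_A and M_B.
On the primary (simply-supported) span, the end slopes from the loading are:
  at A: UDL 6: wL³/(24EI) = 332.8/EI
  at B: UDL 6: wL³/(24EI) = 332.8/EI
  at A: point load 117.5 at a = 7.7: Pab(L + b)/(6LEI) = 646.9/EI
  at B: point load 117.5 at a = 7.7: Pab(L + a)/(6LEI) = 845.9/EI
  θ_A0 = 979.6/EI,  θ_B0 = 1179/EI
Flexibility coefficients: a unit moment at one end gives L/(3EI) there and L/(6EI) at the far end, so f₁₁ = f₂₂ = 3.667/EI and f₁₂ = f₂₁ = 1.833/EI.
Compatibility — zero rotation at each built-in end:
  3.667 M_A + 1.833 M_B = 979.6
  1.833 M_A + 3.667 M_B = 1179
Solving the pair gives M_A = 141.9 kip·ft and M_B = 250.5 kip·ft (hogging).

M_B = 250.5 kip·ft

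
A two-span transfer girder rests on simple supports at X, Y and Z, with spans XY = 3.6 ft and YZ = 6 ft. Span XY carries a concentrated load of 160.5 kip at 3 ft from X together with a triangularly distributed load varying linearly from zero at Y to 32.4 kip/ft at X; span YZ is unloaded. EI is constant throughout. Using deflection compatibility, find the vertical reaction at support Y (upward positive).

Take M_Y as the redundant. Released structure: two simple spans XY and YZ with a hinge at Y.
End slopes at the hinge Y, treating each span as simply supported:
  span XY: point load 160.5 at a = 3: Pab(L + a)/(6LEI) = 88.28/EI
  span XY: triangular load, peak 32.4: 7w₀L³/(360EI) = 29.39/EI
  relative rotation θ_0 = (117.7 + 0)/EI = 117.7/EI
A unit hogging moment at Y produces rotation L₁/(3EI) + L₂/(3EI) = 3.2/EI.
Slope continuity at Y: θ_0 = M_Y·3.2/EI, so M_Y = 117.7/3.2 = 36.77 kip·ft (hogging).
Span XY, ΣM about X with M_Y applied at Y: R_Y^{XY}·3.6 = 551.5 + 36.77, so R_Y^{XY} = 163.4 kip and R_X = 218.8 − 163.4 = 55.42 kip.
Span YZ, ΣM about Z: R_Y^{YZ}·6 = 0 + 36.77, so R_Y^{YZ} = 6.129 kip and R_Z = 0 − 6.129 = -6.129 kip.
R_Y = 163.4 + 6.129 = 169.5 kip.

R_Y = 169.5 kip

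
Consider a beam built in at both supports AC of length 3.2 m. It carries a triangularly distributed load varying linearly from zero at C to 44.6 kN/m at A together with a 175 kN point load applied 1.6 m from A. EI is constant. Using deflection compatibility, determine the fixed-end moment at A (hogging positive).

M_A = 92.84 kN·m

Take the two fixed-end moments M_A, M_C as redundants; the released structure is the simple span AC.
Simple-span end rotations at A and C under the given loads:
  at A: triangular load, peak 44.6: w₀L³/(45EI) = 32.48/EI
  at C: triangular load, peak 44.6: 7w₀L³/(360EI) = 28.42/EI
  at A: point load 175 at a = 1.6: Pab(L + b)/(6LEI) = 112/EI
  at C: point load 175 at a = 1.6: Pab(L + a)/(6LEI) = 112/EI
  θ_A0 = 144.5/EI,  θ_C0 = 140.4/EI
Flexibility coefficients: a unit moment at one end gives L/(3EI) there and L/(6EI) at the far end, so f₁₁ = f₂₂ = 1.067/EI and f₁₂ = f₂₁ = 0.5333/EI.
Compatibility — zero rotation at each built-in end:
  1.067 M_A + 0.5333 M_C = 144.5
  0.5333 M_A + 1.067 M_C = 140.4
Solving the pair gives M_A = 92.84 kN·m and M_C = 85.22 kN·m (hogging).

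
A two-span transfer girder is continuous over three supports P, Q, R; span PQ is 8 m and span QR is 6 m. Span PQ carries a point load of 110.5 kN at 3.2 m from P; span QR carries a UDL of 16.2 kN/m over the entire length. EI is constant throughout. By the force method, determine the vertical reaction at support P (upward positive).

Insert a hinge at Q; M_Q is the redundant, and each span becomes simply supported.
Discontinuity in slope at Q on the released structure — sum the simple-span end rotations:
  span PQ: point load 110.5 at a = 3.2: Pab(L + a)/(6LEI) = 396/EI
  span QR: UDL 16.2: wL³/(24EI) = 145.8/EI
  relative rotation θ_0 = (396 + 145.8)/EI = 541.8/EI
A unit hogging moment at Q produces rotation L₁/(3EI) + L₂/(3EI) = 4.667/EI.
Slope continuity at Q: θ_0 = M_Q·4.667/EI, so M_Q = 541.8/4.667 = 116.1 kN·m (hogging).
Span PQ, ΣM about P with M_Q applied at Q: R_Q^{PQ}·8 = 353.6 + 116.1, so R_Q^{PQ} = 58.71 kN and R_P = 110.5 − 58.71 = 51.79 kN.

R_P = 51.79 kN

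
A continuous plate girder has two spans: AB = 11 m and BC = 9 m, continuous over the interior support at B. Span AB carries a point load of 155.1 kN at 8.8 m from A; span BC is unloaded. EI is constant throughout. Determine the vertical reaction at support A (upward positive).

Release continuity at B by inserting a hinge; the redundant is the internal moment M_B. The primary structure is two simply-supported spans AB and BC.
Rotations at B on the released spans (each span's end-slope, ×1/EI):
  span AB: point load 155.1 at a = 8.8: Pab(L + a)/(6LEI) = 900.8/EI
  relative rotation θ_0 = (900.8 + 0)/EI = 900.8/EI
A unit hogging moment at B produces rotation L₁/(3EI) + L₂/(3EI) = 6.667/EI.
Compatibility: M_B·(L₁+L₂)/(3EI) = θ_0, giving M_B = 135.1 kN·m (hogging).
Span AB, ΣM about A with M_B applied at B: R_B^{AB}·11 = 1365 + 135.1, so R_B^{AB} = 136.4 kN and R_A = 155.1 − 136.4 = 18.74 kN.

R_A = 18.74 kN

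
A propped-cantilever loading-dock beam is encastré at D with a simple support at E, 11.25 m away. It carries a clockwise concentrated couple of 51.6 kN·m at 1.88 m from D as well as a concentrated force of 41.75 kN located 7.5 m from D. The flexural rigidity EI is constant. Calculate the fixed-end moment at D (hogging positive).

M_D = 97.48 kN·m

Remove the prop at E; the released (primary) structure is a cantilever built in at D.
Deflection at E on the released cantilever, summing each load's contribution:
  clockwise couple 51.6 at a = 1.88: M₀a(2L − a)/(2EI) = 1000/EI
  point load 41.75 at a = 7.5: Pa²(3L − a)/(6EI) = 10274/EI
  δ_0 = 11275/EI
Flexibility coefficient — unit upward force at E: δ_{EE} = L³/(3EI) = 474.6/EI.
Compatibility at E: δ_0 − R_E·δ_{EE} = 0, so R_E = 11275/474.6 = 23.76 kN.
Moment equilibrium about D: M_D = Σ(load moments about D) − R_E·L = 364.7 − 23.76×11.25 = 97.48 kN·m.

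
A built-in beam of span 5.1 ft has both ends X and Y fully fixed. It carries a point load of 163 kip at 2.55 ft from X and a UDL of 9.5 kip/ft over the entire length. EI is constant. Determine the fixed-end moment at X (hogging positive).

Release both end moments; the primary structure is a simply-supported span XY with redundants M_X and M_Y.
On the primary (simply-supported) span, the end slopes from the loading are:
  at X: point load 163 at a = 2.55: Pab(L + b)/(6LEI) = 265/EI
  at Y: point load 163 at a = 2.55: Pab(L + a)/(6LEI) = 265/EI
  at X: UDL 9.5: wL³/(24EI) = 52.51/EI
  at Y: UDL 9.5: wL³/(24EI) = 52.51/EI
  θ_X0 = 317.5/EI,  θ_Y0 = 317.5/EI
Flexibility coefficients: a unit moment at one end gives L/(3EI) there and L/(6EI) at the far end, so f₁₁ = f₂₂ = 1.7/EI and f₁₂ = f₂₁ = 0.85/EI.
Compatibility — zero rotation at each built-in end:
  1.7 M_X + 0.85 M_Y = 317.5
  0.85 M_X + 1.7 M_Y = 317.5
Solving the pair gives M_X = 124.5 kip·ft and M_Y = 124.5 kip·ft (hogging).

M_X = 124.5 kip·ft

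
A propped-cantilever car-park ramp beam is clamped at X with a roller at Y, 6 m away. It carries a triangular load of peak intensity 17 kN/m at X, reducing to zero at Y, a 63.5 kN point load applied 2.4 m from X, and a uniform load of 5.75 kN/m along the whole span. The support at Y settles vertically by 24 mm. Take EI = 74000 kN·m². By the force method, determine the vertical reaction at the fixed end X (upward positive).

R_X = 137.3 kN

Take the reaction at Y as the redundant and release it; the primary structure is a cantilever fixed at X.
Downward deflection at the released point Y due to the loads:
  triangular load, peak 17 at the fixed end: w₀L⁴/(30EI) = 734.4/EI
  point load 63.5 at a = 2.4: Pa²(3L − a)/(6EI) = 951/EI
  UDL 5.75: wL⁴/(8EI) = 931.5/EI
  δ_0 = 2617/EI
Flexibility coefficient — unit upward force at Y: δ_{YY} = L³/(3EI) = 72/EI.
With EI = 74000 kN·m²: δ_0 = 0.035363 m and δ_{YY} = 0.000973 m/kN.
Compatibility — the beam at Y must follow the support down by 0.024 m: δ_0 − R_Y·δ_{YY} = 0.024, so R_Y = (0.035363 − 0.024)/0.000973 = 11.68 kN.
Vertical equilibrium: R_X = ΣP − R_Y = 149 − 11.68 = 137.3 kN.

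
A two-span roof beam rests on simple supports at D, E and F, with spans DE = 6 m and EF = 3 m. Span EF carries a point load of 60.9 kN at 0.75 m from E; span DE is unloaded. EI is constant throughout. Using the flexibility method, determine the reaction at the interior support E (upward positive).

R_E = 50.67 kN

Release continuity at E by inserting a hinge; the redundant is the internal moment M_E. The primary structure is two simply-supported spans DE and EF.
Rotations at E on the released spans (each span's end-slope, ×1/EI):
  span EF: point load 60.9 at a = 0.75: Pab(L + b)/(6LEI) = 29.97/EI
  relative rotation θ_0 = (0 + 29.97)/EI = 29.97/EI
A unit hogging moment at E produces rotation L₁/(3EI) + L₂/(3EI) = 3/EI.
Slope continuity at E: θ_0 = M_E·3/EI, so M_E = 29.97/3 = 9.991 kN·m (hogging).
Span DE, ΣM about D with M_E applied at E: R_E^{DE}·6 = 0 + 9.991, so R_E^{DE} = 1.665 kN and R_D = 0 − 1.665 = -1.665 kN.
Span EF, ΣM about F: R_E^{EF}·3 = 137 + 9.991, so R_E^{EF} = 49.01 kN and R_F = 60.9 − 49.01 = 11.89 kN.
R_E = 1.665 + 49.01 = 50.67 kN.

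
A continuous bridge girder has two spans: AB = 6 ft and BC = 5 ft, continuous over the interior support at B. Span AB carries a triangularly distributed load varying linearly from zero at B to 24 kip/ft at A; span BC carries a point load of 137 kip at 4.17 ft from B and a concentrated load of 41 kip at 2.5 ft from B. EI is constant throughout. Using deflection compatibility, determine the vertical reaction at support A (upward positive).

R_A = 36.32 kip

Release continuity at B by inserting a hinge; the redundant is the internal moment M_B. The primary structure is two simply-supported spans AB and BC.
Rotations at B on the released spans (each span's end-slope, ×1/EI):
  span AB: triangular load, peak 24: 7w₀L³/(360EI) = 100.8/EI
  span BC: point load 137 at a = 4.17: Pab(L + b)/(6LEI) = 92.15/EI
  span BC: point load 41 at a = 2.5: Pab(L + b)/(6LEI) = 64.06/EI
  relative rotation θ_0 = (100.8 + 156.2)/EI = 257/EI
A unit hogging moment at B produces rotation L₁/(3EI) + L₂/(3EI) = 3.667/EI.
Compatibility: M_B·(L₁+L₂)/(3EI) = θ_0, giving M_B = 70.09 kip·ft (hogging).
Span AB, ΣM about A with M_B applied at B: R_B^{AB}·6 = 144 + 70.09, so R_B^{AB} = 35.68 kip and R_A = 72 − 35.68 = 36.32 kip.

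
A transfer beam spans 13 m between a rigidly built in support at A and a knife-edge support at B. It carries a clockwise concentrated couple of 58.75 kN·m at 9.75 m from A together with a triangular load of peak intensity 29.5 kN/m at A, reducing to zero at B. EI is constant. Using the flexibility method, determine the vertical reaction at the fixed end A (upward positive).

Take the reaction at B as the redundant and release it; the primary structure is a cantilever fixed at A.
Downward deflection at the released point B due to the loads:
  clockwise couple 58.75 at a = 9.75: M₀a(2L − a)/(2EI) = 4654/EI
  triangular load, peak 29.5 at the fixed end: w₀L⁴/(30EI) = 28085/EI
  δ_0 = 32739/EI
Flexibility coefficient — unit upward force at B: δ_{BB} = L³/(3EI) = 732.3/EI.
Compatibility at B: δ_0 − R_B·δ_{BB} = 0, so R_B = 32739/732.3 = 44.71 kN.
Vertical equilibrium: R_A = ΣP − R_B = 191.8 − 44.71 = 147 kN.

R_A = 147 kN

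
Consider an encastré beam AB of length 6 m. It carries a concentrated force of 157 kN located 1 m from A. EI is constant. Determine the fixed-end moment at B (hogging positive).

Release both end moments; the primary structure is a simply-supported span AB with redundants M_A and M_B.
On the primary (simply-supported) span, the end slopes from the loading are:
  at A: point load 157 at a = 1: Pab(L + b)/(6LEI) = 239.9/EI
  at B: point load 157 at a = 1: Pab(L + a)/(6LEI) = 152.6/EI
  θ_A0 = 239.9/EI,  θ_B0 = 152.6/EI
Flexibility coefficients: a unit moment at one end gives L/(3EI) there and L/(6EI) at the far end, so f₁₁ = f₂₂ = 2/EI and f₁₂ = f₂₁ = 1/EI.
Compatibility — zero rotation at each built-in end:
  2 M_A + 1 M_B = 239.9
  1 M_A + 2 M_B = 152.6
Solving the pair gives M_A = 109 kN·m and M_B = 21.81 kN·m (hogging).

M_B = 21.81 kN·m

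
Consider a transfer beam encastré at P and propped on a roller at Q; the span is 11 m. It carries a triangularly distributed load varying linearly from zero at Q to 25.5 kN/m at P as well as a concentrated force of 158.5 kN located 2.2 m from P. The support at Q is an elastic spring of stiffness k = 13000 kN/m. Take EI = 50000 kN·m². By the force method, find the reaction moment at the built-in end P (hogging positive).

M_P = 460.3 kN·m

Choose R_Q as the redundant. The primary structure is the cantilever fixed at P.
Free-end deflection of the primary structure under the applied loading (downward +):
  triangular load, peak 25.5 at the fixed end: w₀L⁴/(30EI) = 12445/EI
  point load 158.5 at a = 2.2: Pa²(3L − a)/(6EI) = 3938/EI
  δ_0 = 16383/EI
Flexibility coefficient — unit upward force at Q: δ_{QQ} = L³/(3EI) = 443.7/EI.
With EI = 50000 kN·m²: δ_0 = 0.32766 m and δ_{QQ} = 0.008873 m/kN.
Compatibility — the spring shortens by R_Q/k under the reaction it provides: δ_0 − R_Q·δ_{QQ} = R_Q/k. With 1/k = 0.000077 m/kN, R_Q = δ_0 / (δ_{QQ} + 1/k) = 0.32766 / (0.008873 + 0.000077) = 36.61 kN.
Moment equilibrium about P: M_P = Σ(load moments about P) − R_Q·L = 863 − 36.61×11 = 460.3 kN·m.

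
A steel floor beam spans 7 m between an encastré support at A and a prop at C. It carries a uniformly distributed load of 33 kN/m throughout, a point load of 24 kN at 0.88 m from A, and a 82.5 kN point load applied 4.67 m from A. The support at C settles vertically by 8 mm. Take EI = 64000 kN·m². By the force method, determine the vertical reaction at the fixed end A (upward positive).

Choose R_C as the redundant. The primary structure is the cantilever fixed at A.
Primary-structure tip deflection at C by superposition:
  UDL 33: wL⁴/(8EI) = 9904/EI
  point load 24 at a = 0.88: Pa²(3L − a)/(6EI) = 62.32/EI
  point load 82.5 at a = 4.67: Pa²(3L − a)/(6EI) = 4897/EI
  δ_0 = 14863/EI
Tip deflection under a unit load at C: L³/(3EI) = 114.3/EI.
With EI = 64000 kN·m²: δ_0 = 0.23224 m and δ_{CC} = 0.001786 m/kN.
Compatibility — the beam at C must follow the support down by 0.008 m: δ_0 − R_C·δ_{CC} = 0.008, so R_C = (0.23224 − 0.008)/0.001786 = 125.5 kN.
Vertical equilibrium: R_A = ΣP − R_C = 337.5 − 125.5 = 212 kN.

R_A = 212 kN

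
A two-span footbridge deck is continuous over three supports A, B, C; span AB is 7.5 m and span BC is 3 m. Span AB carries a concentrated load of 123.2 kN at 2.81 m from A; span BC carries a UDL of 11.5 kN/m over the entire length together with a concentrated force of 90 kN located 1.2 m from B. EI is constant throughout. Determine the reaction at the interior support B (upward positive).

R_B = 175.6 kN

Insert a hinge at B; M_B is the redundant, and each span becomes simply supported.
Rotations at B on the released spans (each span's end-slope, ×1/EI):
  span AB: point load 123.2 at a = 2.81: Pab(L + a)/(6LEI) = 372/EI
  span BC: UDL 11.5: wL³/(24EI) = 12.94/EI
  span BC: point load 90 at a = 1.2: Pab(L + b)/(6LEI) = 51.84/EI
  relative rotation θ_0 = (372 + 64.78)/EI = 436.8/EI
A unit hogging moment at B produces rotation L₁/(3EI) + L₂/(3EI) = 3.5/EI.
Slope continuity at B: θ_0 = M_B·3.5/EI, so M_B = 436.8/3.5 = 124.8 kN·m (hogging).
Span AB, ΣM about A with M_B applied at B: R_B^{AB}·7.5 = 346.2 + 124.8, so R_B^{AB} = 62.8 kN and R_A = 123.2 − 62.8 = 60.4 kN.
Span BC, ΣM about C: R_B^{BC}·3 = 213.8 + 124.8, so R_B^{BC} = 112.8 kN and R_C = 124.5 − 112.8 = 11.65 kN.
R_B = 62.8 + 112.8 = 175.6 kN.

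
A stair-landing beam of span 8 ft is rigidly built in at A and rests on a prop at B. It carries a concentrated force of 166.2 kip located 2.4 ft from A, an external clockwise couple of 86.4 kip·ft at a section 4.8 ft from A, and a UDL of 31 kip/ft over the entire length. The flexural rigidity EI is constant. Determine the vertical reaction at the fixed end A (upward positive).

R_A = 287.4 kip

Choose R_B as the redundant. The primary structure is the cantilever fixed at A.
Downward deflection at the released point B due to the loads:
  point load 166.2 at a = 2.4: Pa²(3L − a)/(6EI) = 3446/EI
  clockwise couple 86.4 at a = 4.8: M₀a(2L − a)/(2EI) = 2322/EI
  UDL 31: wL⁴/(8EI) = 15872/EI
  δ_0 = 21641/EI
Tip deflection under a unit load at B: L³/(3EI) = 170.7/EI.
Compatibility at B: δ_0 − R_B·δ_{BB} = 0, so R_B = 21641/170.7 = 126.8 kip.
Vertical equilibrium: R_A = ΣP − R_B = 414.2 − 126.8 = 287.4 kip.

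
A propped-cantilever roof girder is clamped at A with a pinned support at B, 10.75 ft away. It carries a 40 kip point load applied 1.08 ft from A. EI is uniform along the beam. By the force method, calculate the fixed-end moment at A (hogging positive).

Release the roller at B. Primary structure: cantilever fixed at A.
Downward deflection at the released point B due to the loads:
  point load 40 at a = 1.08: Pa²(3L − a)/(6EI) = 242.4/EI
Tip deflection under a unit load at B: L³/(3EI) = 414.1/EI.
Compatibility at B: δ_0 − R_B·δ_{BB} = 0, so R_B = 242.4/414.1 = 0.5853 kip.
Moment equilibrium about A: M_A = Σ(load moments about A) − R_B·L = 43.2 − 0.5853×10.75 = 36.91 kip·ft.

M_A = 36.91 kip·ft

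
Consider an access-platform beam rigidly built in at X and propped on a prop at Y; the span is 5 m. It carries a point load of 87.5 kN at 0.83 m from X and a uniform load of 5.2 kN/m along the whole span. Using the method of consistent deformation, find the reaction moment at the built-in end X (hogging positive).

Choose R_Y as the redundant. The primary structure is the cantilever fixed at X.
Free-end deflection of the primary structure under the applied loading (downward +):
  point load 87.5 at a = 0.83: Pa²(3L − a)/(6EI) = 142.4/EI
  UDL 5.2: wL⁴/(8EI) = 406.2/EI
  δ_0 = 548.6/EI
Flexibility coefficient — unit upward force at Y: δ_{YY} = L³/(3EI) = 41.67/EI.
Compatibility at Y: δ_0 − R_Y·δ_{YY} = 0, so R_Y = 548.6/41.67 = 13.17 kN.
Moment equilibrium about X: M_X = Σ(load moments about X) − R_Y·L = 137.6 − 13.17×5 = 71.79 kN·m.

M_X = 71.79 kN·m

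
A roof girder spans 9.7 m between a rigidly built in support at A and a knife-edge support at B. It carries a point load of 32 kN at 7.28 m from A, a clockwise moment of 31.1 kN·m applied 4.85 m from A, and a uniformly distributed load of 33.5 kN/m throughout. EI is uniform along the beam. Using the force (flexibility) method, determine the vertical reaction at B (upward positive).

Remove the prop at B; the released (primary) structure is a cantilever built in at A.
Free-end deflection of the primary structure under the applied loading (downward +):
  point load 32 at a = 7.28: Pa²(3L − a)/(6EI) = 6168/EI
  clockwise couple 31.1 at a = 4.85: M₀a(2L − a)/(2EI) = 1097/EI
  UDL 33.5: wL⁴/(8EI) = 37072/EI
  δ_0 = 44337/EI
Tip deflection under a unit load at B: L³/(3EI) = 304.2/EI.
Compatibility at B: δ_0 − R_B·δ_{BB} = 0, so R_B = 44337/304.2 = 145.7 kN.

R_B = 145.7 kN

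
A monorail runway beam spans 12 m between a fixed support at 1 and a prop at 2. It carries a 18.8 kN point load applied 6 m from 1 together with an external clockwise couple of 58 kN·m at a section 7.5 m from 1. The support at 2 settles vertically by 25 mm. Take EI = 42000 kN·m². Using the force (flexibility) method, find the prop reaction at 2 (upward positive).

R_2 = 10.28 kN

Choose R_2 as the redundant. The primary structure is the cantilever fixed at 1.
Deflection at 2 on the released cantilever, summing each load's contribution:
  point load 18.8 at a = 6: Pa²(3L − a)/(6EI) = 3384/EI
  clockwise couple 58 at a = 7.5: M₀a(2L − a)/(2EI) = 3589/EI
  δ_0 = 6973/EI
Tip deflection under a unit load at 2: L³/(3EI) = 576/EI.
With EI = 42000 kN·m²: δ_0 = 0.16602 m and δ_{22} = 0.013714 m/kN.
Compatibility — the beam at 2 must follow the support down by 0.025 m: δ_0 − R_2·δ_{22} = 0.025, so R_2 = (0.16602 − 0.025)/0.013714 = 10.28 kN.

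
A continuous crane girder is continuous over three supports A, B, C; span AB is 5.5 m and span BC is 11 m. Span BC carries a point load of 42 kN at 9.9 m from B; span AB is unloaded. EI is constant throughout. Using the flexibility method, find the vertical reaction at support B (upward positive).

R_B = 8.358 kN

Release continuity at B by inserting a hinge; the redundant is the internal moment M_B. The primary structure is two simply-supported spans AB and BC.
End slopes at the hinge B, treating each span as simply supported:
  span BC: point load 42 at a = 9.9: Pab(L + b)/(6LEI) = 83.85/EI
  relative rotation θ_0 = (0 + 83.85)/EI = 83.85/EI
A unit hogging moment at B produces rotation L₁/(3EI) + L₂/(3EI) = 5.5/EI.
Slope continuity at B: θ_0 = M_B·5.5/EI, so M_B = 83.85/5.5 = 15.25 kN·m (hogging).
Span AB, ΣM about A with M_B applied at B: R_B^{AB}·5.5 = 0 + 15.25, so R_B^{AB} = 2.772 kN and R_A = 0 − 2.772 = -2.772 kN.
Span BC, ΣM about C: R_B^{BC}·11 = 46.2 + 15.25, so R_B^{BC} = 5.586 kN and R_C = 42 − 5.586 = 36.41 kN.
R_B = 2.772 + 5.586 = 8.358 kN.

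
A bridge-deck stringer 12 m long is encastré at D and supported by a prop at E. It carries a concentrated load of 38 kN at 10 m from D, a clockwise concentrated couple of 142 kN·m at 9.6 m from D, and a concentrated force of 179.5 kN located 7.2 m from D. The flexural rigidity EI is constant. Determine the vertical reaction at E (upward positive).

Take the reaction at E as the redundant and release it; the primary structure is a cantilever fixed at D.
Deflection at E on the released cantilever, summing each load's contribution:
  point load 38 at a = 10: Pa²(3L − a)/(6EI) = 16467/EI
  clockwise couple 142 at a = 9.6: M₀a(2L − a)/(2EI) = 9815/EI
  point load 179.5 at a = 7.2: Pa²(3L − a)/(6EI) = 44665/EI
  δ_0 = 70947/EI
Flexibility coefficient — unit upward force at E: δ_{EE} = L³/(3EI) = 576/EI.
The prop prevents deflection at E: R_E = δ_0/δ_{EE} = 70947/576 = 123.2 kN.

R_E = 123.2 kN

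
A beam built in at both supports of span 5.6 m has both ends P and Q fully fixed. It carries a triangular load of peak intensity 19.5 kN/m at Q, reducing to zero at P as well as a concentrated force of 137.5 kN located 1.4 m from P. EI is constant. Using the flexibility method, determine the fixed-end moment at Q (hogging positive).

M_Q = 66.67 kN·m

Release both end moments; the primary structure is a simply-supported span PQ with redundants M_P and M_Q.
End rotations of the released simple span under the applied load (×1/EI):
  at P: triangular load, peak 19.5: 7w₀L³/(360EI) = 66.59/EI
  at Q: triangular load, peak 19.5: w₀L³/(45EI) = 76.1/EI
  at P: point load 137.5 at a = 1.4: Pab(L + b)/(6LEI) = 235.8/EI
  at Q: point load 137.5 at a = 1.4: Pab(L + a)/(6LEI) = 168.4/EI
  θ_P0 = 302.4/EI,  θ_Q0 = 244.5/EI
Flexibility coefficients: a unit moment at one end gives L/(3EI) there and L/(6EI) at the far end, so f₁₁ = f₂₂ = 1.867/EI and f₁₂ = f₂₁ = 0.9333/EI.
Compatibility — zero rotation at each built-in end:
  1.867 M_P + 0.9333 M_Q = 302.4
  0.9333 M_P + 1.867 M_Q = 244.5
Solving the pair gives M_P = 128.7 kN·m and M_Q = 66.67 kN·m (hogging).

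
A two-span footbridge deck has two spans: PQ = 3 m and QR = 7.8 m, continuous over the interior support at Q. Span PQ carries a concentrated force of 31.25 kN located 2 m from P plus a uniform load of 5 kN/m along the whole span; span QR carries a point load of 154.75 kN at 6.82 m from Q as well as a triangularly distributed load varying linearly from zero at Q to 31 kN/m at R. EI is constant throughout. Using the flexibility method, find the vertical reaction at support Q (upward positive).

R_Q = 152.6 kN

Release continuity at Q by inserting a hinge; the redundant is the internal moment M_Q. The primary structure is two simply-supported spans PQ and QR.
Discontinuity in slope at Q on the released structure — sum the simple-span end rotations:
  span PQ: point load 31.25 at a = 2: Pab(L + a)/(6LEI) = 17.36/EI
  span PQ: UDL 5: wL³/(24EI) = 5.625/EI
  span QR: point load 154.75 at a = 6.82: Pab(L + b)/(6LEI) = 194/EI
  span QR: triangular load, peak 31: 7w₀L³/(360EI) = 286/EI
  relative rotation θ_0 = (22.99 + 480.1)/EI = 503.1/EI
A unit hogging moment at Q produces rotation L₁/(3EI) + L₂/(3EI) = 3.6/EI.
Slope continuity at Q: θ_0 = M_Q·3.6/EI, so M_Q = 503.1/3.6 = 139.7 kN·m (hogging).
Span PQ, ΣM about P with M_Q applied at Q: R_Q^{PQ}·3 = 85 + 139.7, so R_Q^{PQ} = 74.91 kN and R_P = 46.25 − 74.91 = -28.66 kN.
Span QR, ΣM about R: R_Q^{QR}·7.8 = 466 + 139.7, so R_Q^{QR} = 77.66 kN and R_R = 275.6 − 77.66 = 198 kN.
R_Q = 74.91 + 77.66 = 152.6 kN.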